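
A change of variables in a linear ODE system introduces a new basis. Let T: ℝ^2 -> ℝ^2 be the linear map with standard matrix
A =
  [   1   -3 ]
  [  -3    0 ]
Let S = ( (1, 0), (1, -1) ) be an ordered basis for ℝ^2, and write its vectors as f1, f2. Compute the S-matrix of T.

[[-2, 1], [3, 3]]

With P the matrix whose columns are f1, f2, [T]_S = P^(-1) A P.
Column by column: T(f1) = A f1 = (1, -3); its S-coordinates (-2, 3) give column 1.
Continuing for each basis vector yields [T]_S = [[-2, 1], [3, 3]].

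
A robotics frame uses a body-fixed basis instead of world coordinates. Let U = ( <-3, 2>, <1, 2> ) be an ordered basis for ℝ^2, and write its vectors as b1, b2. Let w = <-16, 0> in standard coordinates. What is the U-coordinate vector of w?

Write w = c_1 b1 + c_2 b2 and solve for the c_i.
System: -3c_1 + c_2 = -16, 2c_1 + 2c_2 = 0; solving gives c_1 = 4, c_2 = -4.
Check: 4b1 - 4b2 = <-16, 0>.

<4, -4>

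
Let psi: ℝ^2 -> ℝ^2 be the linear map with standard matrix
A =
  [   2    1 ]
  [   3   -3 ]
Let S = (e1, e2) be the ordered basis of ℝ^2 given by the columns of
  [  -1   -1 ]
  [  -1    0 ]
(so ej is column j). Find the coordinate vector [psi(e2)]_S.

[3, -1]

Column 2 of [psi]_S is the S-coordinate vector of psi(e2).
In standard coordinates psi(e2) = A e2 = [-2, -3].
Converting to S: [-2, -3] = 3e1 - e2, so the coordinate vector is [3, -1].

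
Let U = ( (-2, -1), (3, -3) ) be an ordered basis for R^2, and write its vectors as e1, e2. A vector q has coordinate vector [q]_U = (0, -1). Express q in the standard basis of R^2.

(-3, 3)

q = M [q]_U, where M has columns e1, e2.
Carrying out the matrix-vector product, q = (-3, 3).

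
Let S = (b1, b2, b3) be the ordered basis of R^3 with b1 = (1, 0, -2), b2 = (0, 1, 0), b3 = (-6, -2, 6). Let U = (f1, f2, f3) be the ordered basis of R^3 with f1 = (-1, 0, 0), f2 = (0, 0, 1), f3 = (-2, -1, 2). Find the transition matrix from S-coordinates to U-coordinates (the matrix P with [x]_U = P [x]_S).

Take x = bj: its S-coordinates are the j-th standard unit vector, so P e_j — column j of P — equals [bj]_U.
b1 = -f1 - 2f2 + 0·f3, giving column 1 = (-1, -2, 0); repeating for each j gives P = [[-1, 2, 2], [-2, 2, 2], [0, -1, 2]].

[[-1, 2, 2], [-2, 2, 2], [0, -1, 2]]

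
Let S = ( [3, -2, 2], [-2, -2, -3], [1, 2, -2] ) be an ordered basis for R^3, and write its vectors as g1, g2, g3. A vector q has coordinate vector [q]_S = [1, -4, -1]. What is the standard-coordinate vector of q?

[10, 4, 16]

The coordinates say q = g1 - 4g2 - g3; adding the scaled basis vectors gives [10, 4, 16].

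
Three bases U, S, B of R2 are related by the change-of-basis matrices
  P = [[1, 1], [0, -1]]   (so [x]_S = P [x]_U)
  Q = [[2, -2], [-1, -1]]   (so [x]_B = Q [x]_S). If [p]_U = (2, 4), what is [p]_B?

First [p]_S = P [p]_U = (6, -4).
Then [p]_B = Q [p]_S = (20, -2).

(20, -2)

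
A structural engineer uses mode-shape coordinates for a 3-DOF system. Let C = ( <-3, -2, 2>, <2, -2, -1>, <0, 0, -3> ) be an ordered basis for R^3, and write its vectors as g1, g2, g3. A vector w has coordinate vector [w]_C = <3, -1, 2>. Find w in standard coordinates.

<-11, -4, 1>

The coordinates say w = 3g1 - g2 + 2g3; adding the scaled basis vectors gives <-11, -4, 1>.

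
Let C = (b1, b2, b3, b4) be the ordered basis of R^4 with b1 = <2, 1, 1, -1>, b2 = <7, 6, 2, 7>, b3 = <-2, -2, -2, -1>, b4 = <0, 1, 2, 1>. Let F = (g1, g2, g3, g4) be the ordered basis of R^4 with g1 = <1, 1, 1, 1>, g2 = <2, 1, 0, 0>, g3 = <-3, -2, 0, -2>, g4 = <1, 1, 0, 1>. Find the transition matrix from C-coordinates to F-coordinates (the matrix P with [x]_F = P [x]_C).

Let M have columns bj and N have columns gj. Then for every x, N [x]_F = x = M [x]_C, so P = N^(-1) M.
Since det N = 1, N^(-1) has integer entries; multiplying gives P = [[1, 2, -2, 2], [2, -1, -1, 0], [1, -2, -1, 1], [0, 1, -1, 1]].

[[1, 2, -2, 2], [2, -1, -1, 0], [1, -2, -1, 1], [0, 1, -1, 1]]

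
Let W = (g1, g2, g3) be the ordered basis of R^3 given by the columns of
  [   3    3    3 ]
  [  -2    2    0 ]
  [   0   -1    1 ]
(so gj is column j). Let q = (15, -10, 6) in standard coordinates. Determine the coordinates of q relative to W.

Write q = c_1 g1 + ... + c_3 g3 and solve for the c_i.
Solving this 3x3 system gives c = (3, -2, 4).
Check: 3g1 - 2g2 + 4g3 = (15, -10, 6).

(3, -2, 4)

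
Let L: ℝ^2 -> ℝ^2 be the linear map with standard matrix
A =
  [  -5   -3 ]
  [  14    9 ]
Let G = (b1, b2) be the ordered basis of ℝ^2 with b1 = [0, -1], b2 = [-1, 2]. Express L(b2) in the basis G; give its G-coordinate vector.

[-2, 1]

Column 2 of [L]_G is the G-coordinate vector of L(b2).
In standard coordinates L(b2) = A b2 = [-1, 4].
Converting to G: [-1, 4] = -2b1 + b2, so the coordinate vector is [-2, 1].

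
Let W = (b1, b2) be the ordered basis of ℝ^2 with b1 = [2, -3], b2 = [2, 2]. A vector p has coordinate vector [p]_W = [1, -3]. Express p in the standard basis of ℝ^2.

The coordinates say p = b1 - 3b2; adding the scaled basis vectors gives [-4, -9].

[-4, -9]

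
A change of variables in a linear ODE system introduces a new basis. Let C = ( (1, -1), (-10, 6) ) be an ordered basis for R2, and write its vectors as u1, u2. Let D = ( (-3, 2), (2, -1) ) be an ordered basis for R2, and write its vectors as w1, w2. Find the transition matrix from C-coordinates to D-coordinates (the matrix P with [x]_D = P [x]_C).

[[-1, 2], [-1, -2]]

Take x = uj: its C-coordinates are the j-th standard unit vector, so P e_j — column j of P — equals [uj]_D.
u1 = -w1 - w2, giving column 1 = (-1, -1); repeating for each j gives P = [[-1, 2], [-1, -2]].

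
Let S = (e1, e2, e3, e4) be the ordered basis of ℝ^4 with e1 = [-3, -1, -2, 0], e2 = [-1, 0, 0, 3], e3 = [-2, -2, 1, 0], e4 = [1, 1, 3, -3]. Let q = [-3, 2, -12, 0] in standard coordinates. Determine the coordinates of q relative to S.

[3, -1, -3, -1]

We seek scalars with c_1 e1 + ... + c_4 e4 = q; equivalently solve M c = q where the columns of M are e1, ..., e4.
Row-reducing the augmented matrix [M | q] gives c = (3, -1, -3, -1).
Check: 3e1 - e2 - 3e3 - e4 = [-3, 2, -12, 0].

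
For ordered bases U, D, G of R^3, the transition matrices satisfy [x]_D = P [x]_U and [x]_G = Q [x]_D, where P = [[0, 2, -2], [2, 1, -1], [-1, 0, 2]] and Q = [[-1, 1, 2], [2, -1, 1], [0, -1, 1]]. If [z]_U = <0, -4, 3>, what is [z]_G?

Composing the changes, [z]_G = Q P [z]_U.
Q P = [[0, -1, 5], [-3, 3, -1], [-3, -1, 3]]; applying this to <0, -4, 3> gives <19, -15, 13>.

<19, -15, 13>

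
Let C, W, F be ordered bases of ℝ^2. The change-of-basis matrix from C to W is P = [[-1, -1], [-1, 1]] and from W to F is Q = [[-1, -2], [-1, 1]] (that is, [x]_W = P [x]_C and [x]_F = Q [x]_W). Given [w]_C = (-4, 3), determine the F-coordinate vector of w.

(-15, 6)

First [w]_W = P [w]_C = (1, 7).
Then [w]_F = Q [w]_W = (-15, 6).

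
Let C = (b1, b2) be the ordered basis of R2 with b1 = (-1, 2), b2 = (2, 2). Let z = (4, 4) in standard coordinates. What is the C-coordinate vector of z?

(0, 2)

We seek scalars with c_1 b1 + c_2 b2 = z; equivalently solve M c = z where the columns of M are b1, b2.
System: -c_1 + 2c_2 = 4, 2c_1 + 2c_2 = 4; solving gives c_1 = 0, c_2 = 2.
Check: 0·b1 + 2b2 = (4, 4).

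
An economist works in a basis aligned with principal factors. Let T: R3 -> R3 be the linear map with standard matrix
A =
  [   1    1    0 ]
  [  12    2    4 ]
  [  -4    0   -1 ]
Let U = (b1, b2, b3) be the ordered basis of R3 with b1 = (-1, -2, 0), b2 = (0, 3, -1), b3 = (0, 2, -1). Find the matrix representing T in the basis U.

[[3, -3, -2], [-2, -2, -2], [-2, 1, 1]]

The j-th column of [T]_U is [T(bj)]_U.
T(b1) = A b1 = (-3, -16, 4) = 3b1 - 2b2 - 2b3, so column 1 is (3, -2, -2).
Repeating for b2, b3 and assembling the columns gives [[3, -3, -2], [-2, -2, -2], [-2, 1, 1]].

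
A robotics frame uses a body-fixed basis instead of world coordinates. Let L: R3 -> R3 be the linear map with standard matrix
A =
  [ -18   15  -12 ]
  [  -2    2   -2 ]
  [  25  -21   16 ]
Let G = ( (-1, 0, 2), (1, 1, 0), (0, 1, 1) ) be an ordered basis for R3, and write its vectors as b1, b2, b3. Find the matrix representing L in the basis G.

With P the matrix whose columns are b1, ..., b3, [L]_G = P^(-1) A P.
Column by column: L(b1) = A b1 = (-6, -2, 7); its G-coordinates (3, -3, 1) give column 1.
Continuing for each basis vector yields [L]_G = [[3, 1, -2], [-3, -2, 1], [1, 2, -1]].

[[3, 1, -2], [-3, -2, 1], [1, 2, -1]]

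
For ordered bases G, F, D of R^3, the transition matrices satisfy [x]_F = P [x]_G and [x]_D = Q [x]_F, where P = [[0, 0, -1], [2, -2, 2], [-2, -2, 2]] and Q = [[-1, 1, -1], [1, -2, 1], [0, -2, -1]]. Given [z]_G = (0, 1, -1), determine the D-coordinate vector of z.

Composing the changes, [z]_D = Q P [z]_G.
Q P = [[4, 0, 1], [-6, 2, -3], [-2, 6, -6]]; applying this to (0, 1, -1) gives (-1, 5, 12).

(-1, 5, 12)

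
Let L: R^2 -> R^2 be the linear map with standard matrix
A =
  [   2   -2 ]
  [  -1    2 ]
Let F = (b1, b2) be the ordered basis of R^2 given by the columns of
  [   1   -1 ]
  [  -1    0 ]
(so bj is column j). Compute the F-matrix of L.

[[3, -1], [-1, 1]]

The j-th column of [L]_F is [L(bj)]_F.
L(b1) = A b1 = (4, -3) = 3b1 - b2, so column 1 is (3, -1).
Repeating for b2 and assembling the columns gives [[3, -1], [-1, 1]].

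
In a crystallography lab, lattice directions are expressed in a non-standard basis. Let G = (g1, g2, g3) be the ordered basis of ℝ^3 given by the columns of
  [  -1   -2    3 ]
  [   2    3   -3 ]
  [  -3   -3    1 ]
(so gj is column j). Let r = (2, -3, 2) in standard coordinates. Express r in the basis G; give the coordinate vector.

(3, -4, -1)

[r]_G is the unique c with M c = r, where M has columns g1, ..., g3.
Row-reducing the augmented matrix [M | r] gives c = (3, -4, -1).
Check: 3g1 - 4g2 - g3 = (2, -3, 2).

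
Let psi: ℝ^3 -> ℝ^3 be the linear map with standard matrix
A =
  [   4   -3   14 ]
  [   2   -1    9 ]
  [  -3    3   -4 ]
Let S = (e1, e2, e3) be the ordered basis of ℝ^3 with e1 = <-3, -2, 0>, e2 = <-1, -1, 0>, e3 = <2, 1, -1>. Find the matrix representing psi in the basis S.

The j-th column of [psi]_S is [psi(ej)]_S.
psi(e1) = A e1 = <-6, -4, 3> = -e1 + 3e2 - 3e3, so column 1 is <-1, 3, -3>.
Repeating for e2, e3 and assembling the columns gives [[-1, 0, 2], [3, 1, 1], [-3, 0, -1]].

[[-1, 0, 2], [3, 1, 1], [-3, 0, -1]]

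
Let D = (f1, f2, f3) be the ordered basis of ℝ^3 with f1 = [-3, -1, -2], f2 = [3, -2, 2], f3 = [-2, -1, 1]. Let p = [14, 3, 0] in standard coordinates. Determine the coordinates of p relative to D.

[-1, 1, -4]

We seek scalars with c_1 f1 + ... + c_3 f3 = p; equivalently solve M c = p where the columns of M are f1, ..., f3.
Row-reducing the augmented matrix [M | p] gives c = (-1, 1, -4).
Check: -f1 + f2 - 4f3 = [14, 3, 0].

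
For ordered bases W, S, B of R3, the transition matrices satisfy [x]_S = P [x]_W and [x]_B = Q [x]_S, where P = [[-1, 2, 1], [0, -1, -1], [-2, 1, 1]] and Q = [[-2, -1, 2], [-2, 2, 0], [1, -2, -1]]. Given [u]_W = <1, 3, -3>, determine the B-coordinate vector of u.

First [u]_S = P [u]_W = <2, 0, -2>.
Then [u]_B = Q [u]_S = <-8, -4, 4>.

<-8, -4, 4>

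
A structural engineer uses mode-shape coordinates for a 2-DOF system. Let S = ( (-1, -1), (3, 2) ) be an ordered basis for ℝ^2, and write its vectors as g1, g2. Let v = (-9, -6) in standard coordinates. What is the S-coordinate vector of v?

(0, -3)

We seek scalars with c_1 g1 + c_2 g2 = v; equivalently solve M c = v where the columns of M are g1, g2.
System: -c_1 + 3c_2 = -9, -c_1 + 2c_2 = -6; solving gives c_1 = 0, c_2 = -3.
Check: 0·g1 - 3g2 = (-9, -6).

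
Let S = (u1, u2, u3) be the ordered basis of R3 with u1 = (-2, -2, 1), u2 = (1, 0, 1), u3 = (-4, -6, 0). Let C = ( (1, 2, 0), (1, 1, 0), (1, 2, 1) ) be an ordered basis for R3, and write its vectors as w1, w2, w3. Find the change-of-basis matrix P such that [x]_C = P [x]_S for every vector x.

[[-1, -2, -2], [-2, 2, -2], [1, 1, 0]]

Column j of P is [uj]_C, since P maps S-coordinates to C-coordinates.
Expressing u1 in C: u1 = -w1 - 2w2 + w3, so column 1 of P is (-1, -2, 1).
Doing the same for each uj gives P = [[-1, -2, -2], [-2, 2, -2], [1, 1, 0]].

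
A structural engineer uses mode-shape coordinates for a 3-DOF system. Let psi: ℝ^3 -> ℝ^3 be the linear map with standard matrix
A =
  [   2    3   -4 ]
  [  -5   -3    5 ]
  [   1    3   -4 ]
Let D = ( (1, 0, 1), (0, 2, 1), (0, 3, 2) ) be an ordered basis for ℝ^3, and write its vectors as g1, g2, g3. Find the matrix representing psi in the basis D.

[[-2, 2, 1], [3, -2, 2], [-2, 1, -1]]

The j-th column of [psi]_D is [psi(gj)]_D.
psi(g1) = A g1 = (-2, 0, -3) = -2g1 + 3g2 - 2g3, so column 1 is (-2, 3, -2).
Repeating for g2, g3 and assembling the columns gives [[-2, 2, 1], [3, -2, 2], [-2, 1, -1]].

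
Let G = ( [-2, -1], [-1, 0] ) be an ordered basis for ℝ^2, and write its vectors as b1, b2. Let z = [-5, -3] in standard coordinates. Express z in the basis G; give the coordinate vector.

Write z = c_1 b1 + c_2 b2 and solve for the c_i.
System: -2c_1 - c_2 = -5, -c_1 + 0c_2 = -3; solving gives c_1 = 3, c_2 = -1.
Check: 3b1 - b2 = [-5, -3].

[3, -1]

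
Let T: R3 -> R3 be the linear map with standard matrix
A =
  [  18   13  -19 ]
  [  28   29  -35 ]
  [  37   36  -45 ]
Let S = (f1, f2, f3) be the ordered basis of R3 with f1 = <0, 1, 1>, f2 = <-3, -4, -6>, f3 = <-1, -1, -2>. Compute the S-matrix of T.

The j-th column of [T]_S is [T(fj)]_S.
T(f1) = A f1 = <-6, -6, -9> = 3f1 + 3f2 - 3f3, so column 1 is <3, 3, -3>.
Repeating for f2, f3 and assembling the columns gives [[3, -1, 3], [3, -3, -3], [-3, 1, 2]].

[[3, -1, 3], [3, -3, -3], [-3, 1, 2]]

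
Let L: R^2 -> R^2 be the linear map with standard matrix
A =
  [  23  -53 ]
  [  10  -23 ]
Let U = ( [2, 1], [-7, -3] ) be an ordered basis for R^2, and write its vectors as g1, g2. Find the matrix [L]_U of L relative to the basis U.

With P the matrix whose columns are g1, g2, [L]_U = P^(-1) A P.
Column by column: L(g1) = A g1 = [-7, -3]; its U-coordinates [0, 1] give column 1.
Continuing for each basis vector yields [L]_U = [[0, -1], [1, 0]].

[[0, -1], [1, 0]]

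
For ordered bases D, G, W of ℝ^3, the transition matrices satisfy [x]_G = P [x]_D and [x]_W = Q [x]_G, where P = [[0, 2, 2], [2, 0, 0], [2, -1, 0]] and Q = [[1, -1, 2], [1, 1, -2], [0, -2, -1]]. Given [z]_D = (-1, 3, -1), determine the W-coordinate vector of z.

First [z]_G = P [z]_D = (4, -2, -5).
Then [z]_W = Q [z]_G = (-4, 12, 9).

(-4, 12, 9)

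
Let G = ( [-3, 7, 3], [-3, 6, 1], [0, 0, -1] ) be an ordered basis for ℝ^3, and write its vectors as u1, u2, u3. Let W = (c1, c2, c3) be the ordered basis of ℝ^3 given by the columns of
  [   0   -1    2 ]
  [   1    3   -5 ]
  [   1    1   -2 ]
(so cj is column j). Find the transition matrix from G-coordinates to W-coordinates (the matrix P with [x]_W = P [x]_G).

Let M have columns uj and N have columns cj. Then for every x, N [x]_W = x = M [x]_G, so P = N^(-1) M.
Since det N = -1, N^(-1) has integer entries; multiplying gives P = [[0, -2, -1], [-1, 1, 2], [-2, -1, 1]].

[[0, -2, -1], [-1, 1, 2], [-2, -1, 1]]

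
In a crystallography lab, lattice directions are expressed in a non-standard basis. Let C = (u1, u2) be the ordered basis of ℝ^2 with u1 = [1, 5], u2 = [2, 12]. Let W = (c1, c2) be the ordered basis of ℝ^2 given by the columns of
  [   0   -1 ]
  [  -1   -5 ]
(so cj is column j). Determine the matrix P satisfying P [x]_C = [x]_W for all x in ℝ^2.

[[0, -2], [-1, -2]]

Let M have columns uj and N have columns cj. Then for every x, N [x]_W = x = M [x]_C, so P = N^(-1) M.
Since det N = -1, N^(-1) has integer entries; multiplying gives P = [[0, -2], [-1, -2]].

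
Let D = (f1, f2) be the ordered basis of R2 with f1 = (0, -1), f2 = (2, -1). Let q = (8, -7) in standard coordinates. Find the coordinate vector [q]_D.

(3, 4)

Write q = c_1 f1 + c_2 f2 and solve for the c_i.
System: 0c_1 + 2c_2 = 8, -c_1 - c_2 = -7; solving gives c_1 = 3, c_2 = 4.
Check: 3f1 + 4f2 = (8, -7).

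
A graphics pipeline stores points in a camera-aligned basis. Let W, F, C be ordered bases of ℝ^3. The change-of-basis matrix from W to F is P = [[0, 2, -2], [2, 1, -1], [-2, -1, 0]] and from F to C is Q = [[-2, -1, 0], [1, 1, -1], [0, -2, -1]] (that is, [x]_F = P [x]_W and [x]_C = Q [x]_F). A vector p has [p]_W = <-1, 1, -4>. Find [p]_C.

<-23, 12, -7>

Composing the changes, [p]_C = Q P [p]_W.
Q P = [[-2, -5, 5], [4, 4, -3], [-2, -1, 2]]; applying this to <-1, 1, -4> gives <-23, 12, -7>.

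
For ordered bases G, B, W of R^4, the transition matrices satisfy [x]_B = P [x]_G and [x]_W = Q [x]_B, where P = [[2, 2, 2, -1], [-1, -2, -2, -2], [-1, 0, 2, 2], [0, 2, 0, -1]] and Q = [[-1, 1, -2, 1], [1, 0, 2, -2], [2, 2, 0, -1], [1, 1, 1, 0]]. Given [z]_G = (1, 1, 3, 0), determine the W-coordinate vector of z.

Apply P to get B-coordinates (10, -9, 5, 2), then Q to get W-coordinates.
The result is [z]_W = (-27, 16, 0, 6).

(-27, 16, 0, 6)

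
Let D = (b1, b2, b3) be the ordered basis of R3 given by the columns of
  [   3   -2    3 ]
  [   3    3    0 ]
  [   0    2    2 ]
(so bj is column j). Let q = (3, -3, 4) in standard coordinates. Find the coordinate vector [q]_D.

(-1, 0, 2)

[q]_D is the unique c with M c = q, where M has columns b1, ..., b3.
Gaussian elimination on [M | q] yields c = (-1, 0, 2).
Check: -b1 + 0·b2 + 2b3 = (3, -3, 4).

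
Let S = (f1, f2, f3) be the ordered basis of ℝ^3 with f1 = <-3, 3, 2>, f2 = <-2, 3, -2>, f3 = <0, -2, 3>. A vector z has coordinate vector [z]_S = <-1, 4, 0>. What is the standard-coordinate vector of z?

The coordinates say z = -f1 + 4f2 + 0·f3; adding the scaled basis vectors gives <-5, 9, -10>.

<-5, 9, -10>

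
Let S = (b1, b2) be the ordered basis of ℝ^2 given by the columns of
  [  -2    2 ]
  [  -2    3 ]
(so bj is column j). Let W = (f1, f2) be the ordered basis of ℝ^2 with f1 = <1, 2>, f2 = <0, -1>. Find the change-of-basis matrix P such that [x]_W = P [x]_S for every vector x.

[[-2, 2], [-2, 1]]

Let M have columns bj and N have columns fj. Then for every x, N [x]_W = x = M [x]_S, so P = N^(-1) M.
Since det N = -1, N^(-1) has integer entries; multiplying gives P = [[-2, 2], [-2, 1]].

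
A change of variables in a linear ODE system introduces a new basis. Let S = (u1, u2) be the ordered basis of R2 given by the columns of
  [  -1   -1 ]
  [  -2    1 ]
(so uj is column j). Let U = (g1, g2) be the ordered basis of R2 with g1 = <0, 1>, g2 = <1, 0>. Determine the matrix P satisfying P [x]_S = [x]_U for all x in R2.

[[-2, 1], [-1, -1]]

Let M have columns uj and N have columns gj. Then for every x, N [x]_U = x = M [x]_S, so P = N^(-1) M.
Since det N = -1, N^(-1) has integer entries; multiplying gives P = [[-2, 1], [-1, -1]].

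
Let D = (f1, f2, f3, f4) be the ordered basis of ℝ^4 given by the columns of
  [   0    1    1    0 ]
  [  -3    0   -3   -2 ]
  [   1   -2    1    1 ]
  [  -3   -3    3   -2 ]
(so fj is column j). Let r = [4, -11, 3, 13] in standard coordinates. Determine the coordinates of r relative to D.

[1, 0, 4, -2]

[r]_D is the unique c with M c = r, where M has columns f1, ..., f4.
Gaussian elimination on [M | r] yields c = (1, 0, 4, -2).
Check: f1 + 0·f2 + 4f3 - 2f4 = [4, -11, 3, 13].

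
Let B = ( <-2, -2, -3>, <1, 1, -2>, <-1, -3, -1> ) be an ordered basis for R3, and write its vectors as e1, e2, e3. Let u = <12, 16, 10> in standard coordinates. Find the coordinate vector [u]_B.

We seek scalars with c_1 e1 + ... + c_3 e3 = u; equivalently solve M c = u where the columns of M are e1, ..., e3.
Solving this 3x3 system gives c = (-4, 2, -2).
Check: -4e1 + 2e2 - 2e3 = <12, 16, 10>.

<-4, 2, -2>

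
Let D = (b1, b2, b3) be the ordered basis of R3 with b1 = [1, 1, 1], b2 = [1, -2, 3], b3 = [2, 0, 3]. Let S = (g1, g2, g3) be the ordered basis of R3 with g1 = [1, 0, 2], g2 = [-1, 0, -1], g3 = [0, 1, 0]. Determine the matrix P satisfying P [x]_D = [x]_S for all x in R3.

Column j of P is [bj]_S, since P maps D-coordinates to S-coordinates.
Expressing b1 in S: b1 = 0·g1 - g2 + g3, so column 1 of P is [0, -1, 1].
Doing the same for each bj gives P = [[0, 2, 1], [-1, 1, -1], [1, -2, 0]].

[[0, 2, 1], [-1, 1, -1], [1, -2, 0]]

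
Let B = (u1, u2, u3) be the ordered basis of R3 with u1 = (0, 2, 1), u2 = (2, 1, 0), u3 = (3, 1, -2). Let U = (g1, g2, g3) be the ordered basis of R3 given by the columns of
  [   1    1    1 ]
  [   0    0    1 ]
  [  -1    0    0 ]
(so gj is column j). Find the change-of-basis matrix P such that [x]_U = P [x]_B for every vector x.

[[-1, 0, 2], [-1, 1, 0], [2, 1, 1]]

Take x = uj: its B-coordinates are the j-th standard unit vector, so P e_j — column j of P — equals [uj]_U.
u1 = -g1 - g2 + 2g3, giving column 1 = (-1, -1, 2); repeating for each j gives P = [[-1, 0, 2], [-1, 1, 0], [2, 1, 1]].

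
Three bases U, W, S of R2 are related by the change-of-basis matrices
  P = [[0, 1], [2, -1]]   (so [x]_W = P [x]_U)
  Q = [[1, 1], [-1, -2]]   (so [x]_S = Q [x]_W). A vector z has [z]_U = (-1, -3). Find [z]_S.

Apply P to get W-coordinates (-3, 1), then Q to get S-coordinates.
The result is [z]_S = (-2, 1).

(-2, 1)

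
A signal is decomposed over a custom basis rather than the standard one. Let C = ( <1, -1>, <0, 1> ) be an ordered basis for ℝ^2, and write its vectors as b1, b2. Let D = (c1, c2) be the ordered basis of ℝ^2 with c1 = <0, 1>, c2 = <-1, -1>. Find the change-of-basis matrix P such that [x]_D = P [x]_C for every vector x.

[[-2, 1], [-1, 0]]

Column j of P is [bj]_D, since P maps C-coordinates to D-coordinates.
Expressing b1 in D: b1 = -2c1 - c2, so column 1 of P is <-2, -1>.
Doing the same for each bj gives P = [[-2, 1], [-1, 0]].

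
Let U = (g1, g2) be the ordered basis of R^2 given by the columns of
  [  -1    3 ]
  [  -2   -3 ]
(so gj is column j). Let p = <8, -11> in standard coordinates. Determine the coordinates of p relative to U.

<1, 3>

[p]_U is the unique c with M c = p, where M has columns g1, g2.
System: -c_1 + 3c_2 = 8, -2c_1 - 3c_2 = -11; solving gives c_1 = 1, c_2 = 3.
Check: g1 + 3g2 = <8, -11>.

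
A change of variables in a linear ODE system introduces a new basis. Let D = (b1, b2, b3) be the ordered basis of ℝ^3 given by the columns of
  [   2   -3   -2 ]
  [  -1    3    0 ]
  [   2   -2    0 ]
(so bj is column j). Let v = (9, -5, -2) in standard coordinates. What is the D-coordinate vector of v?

[v]_D is the unique c with M c = v, where M has columns b1, ..., b3.
Row-reducing the augmented matrix [M | v] gives c = (-4, -3, -4).
Check: -4b1 - 3b2 - 4b3 = (9, -5, -2).

(-4, -3, -4)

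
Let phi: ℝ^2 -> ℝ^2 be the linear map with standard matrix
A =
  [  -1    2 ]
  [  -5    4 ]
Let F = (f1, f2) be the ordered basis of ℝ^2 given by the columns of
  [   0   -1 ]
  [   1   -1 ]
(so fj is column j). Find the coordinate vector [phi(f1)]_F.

Compute phi(f1) = A f1 = <2, 4> in standard coordinates.
Then write this in F-coordinates: solve for y in y_1 f1 + y_2 f2 = <2, 4>.
This gives y = <2, -2>, which is column 1 of [phi]_F.

<2, -2>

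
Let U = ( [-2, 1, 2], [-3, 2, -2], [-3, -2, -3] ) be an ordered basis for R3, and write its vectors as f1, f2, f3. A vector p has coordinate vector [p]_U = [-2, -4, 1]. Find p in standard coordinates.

By definition p = -2f1 - 4f2 + f3.
Summing componentwise gives [13, -12, 1].

[13, -12, 1]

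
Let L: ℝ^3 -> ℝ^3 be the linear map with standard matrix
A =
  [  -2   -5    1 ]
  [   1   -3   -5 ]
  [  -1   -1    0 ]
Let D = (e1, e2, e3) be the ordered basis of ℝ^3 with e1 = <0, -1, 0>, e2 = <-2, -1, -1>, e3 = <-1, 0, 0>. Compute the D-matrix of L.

The j-th column of [L]_D is [L(ej)]_D.
L(e1) = A e1 = <5, 3, 1> = -2e1 - e2 - 3e3, so column 1 is <-2, -1, -3>.
Repeating for e2, e3 and assembling the columns gives [[-2, -3, 2], [-1, -3, -1], [-3, -2, 0]].

[[-2, -3, 2], [-1, -3, -1], [-3, -2, 0]]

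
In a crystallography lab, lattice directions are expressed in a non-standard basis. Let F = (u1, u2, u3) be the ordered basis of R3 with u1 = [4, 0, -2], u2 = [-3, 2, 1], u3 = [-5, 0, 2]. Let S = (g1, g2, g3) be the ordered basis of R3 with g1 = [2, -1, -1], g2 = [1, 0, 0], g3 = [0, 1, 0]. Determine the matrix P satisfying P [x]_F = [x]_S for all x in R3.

Column j of P is [uj]_S, since P maps F-coordinates to S-coordinates.
Expressing u1 in S: u1 = 2g1 + 0·g2 + 2g3, so column 1 of P is [2, 0, 2].
Doing the same for each uj gives P = [[2, -1, -2], [0, -1, -1], [2, 1, -2]].

[[2, -1, -2], [0, -1, -1], [2, 1, -2]]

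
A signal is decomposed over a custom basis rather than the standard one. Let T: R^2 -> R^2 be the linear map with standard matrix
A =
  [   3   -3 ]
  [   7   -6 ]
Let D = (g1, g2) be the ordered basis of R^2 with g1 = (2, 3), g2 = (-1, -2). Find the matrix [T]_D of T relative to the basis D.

[[-2, 1], [-1, -1]]

The j-th column of [T]_D is [T(gj)]_D.
T(g1) = A g1 = (-3, -4) = -2g1 - g2, so column 1 is (-2, -1).
Repeating for g2 and assembling the columns gives [[-2, 1], [-1, -1]].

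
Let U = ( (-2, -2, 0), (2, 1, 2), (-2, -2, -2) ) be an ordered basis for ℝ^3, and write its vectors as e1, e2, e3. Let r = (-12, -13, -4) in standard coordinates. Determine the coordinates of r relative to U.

Write r = c_1 e1 + ... + c_3 e3 and solve for the c_i.
Gaussian elimination on [M | r] yields c = (4, 1, 3).
Check: 4e1 + e2 + 3e3 = (-12, -13, -4).

(4, 1, 3)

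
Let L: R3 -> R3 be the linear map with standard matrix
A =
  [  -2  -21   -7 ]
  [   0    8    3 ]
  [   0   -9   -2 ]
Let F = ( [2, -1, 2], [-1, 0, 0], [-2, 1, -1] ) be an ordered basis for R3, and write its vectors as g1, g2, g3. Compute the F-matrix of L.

With P the matrix whose columns are g1, ..., g3, [L]_F = P^(-1) A P.
Column by column: L(g1) = A g1 = [3, -2, 5]; its F-coordinates [3, 1, 1] give column 1.
Continuing for each basis vector yields [L]_F = [[3, 0, -2], [1, -2, 0], [1, 0, 3]].

[[3, 0, -2], [1, -2, 0], [1, 0, 3]]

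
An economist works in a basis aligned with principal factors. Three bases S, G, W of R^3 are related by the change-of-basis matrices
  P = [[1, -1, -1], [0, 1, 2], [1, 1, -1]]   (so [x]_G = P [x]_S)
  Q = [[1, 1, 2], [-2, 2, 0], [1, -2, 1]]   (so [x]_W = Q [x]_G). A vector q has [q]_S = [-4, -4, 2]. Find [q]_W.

First [q]_G = P [q]_S = [-2, 0, -10].
Then [q]_W = Q [q]_G = [-22, 4, -12].

[-22, 4, -12]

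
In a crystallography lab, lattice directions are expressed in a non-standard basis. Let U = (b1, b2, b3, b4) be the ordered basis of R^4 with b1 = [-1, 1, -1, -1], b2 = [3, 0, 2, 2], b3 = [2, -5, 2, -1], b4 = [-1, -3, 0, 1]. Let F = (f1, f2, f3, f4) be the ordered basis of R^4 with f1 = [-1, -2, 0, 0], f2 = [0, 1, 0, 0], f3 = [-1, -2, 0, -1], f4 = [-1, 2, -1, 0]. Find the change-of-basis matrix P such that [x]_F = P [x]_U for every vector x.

[[-1, 1, -1, 2], [-1, 2, -1, -1], [1, -2, 1, -1], [1, -2, -2, 0]]

Column j of P is [bj]_F, since P maps U-coordinates to F-coordinates.
Expressing b1 in F: b1 = -f1 - f2 + f3 + f4, so column 1 of P is [-1, -1, 1, 1].
Doing the same for each bj gives P = [[-1, 1, -1, 2], [-1, 2, -1, -1], [1, -2, 1, -1], [1, -2, -2, 0]].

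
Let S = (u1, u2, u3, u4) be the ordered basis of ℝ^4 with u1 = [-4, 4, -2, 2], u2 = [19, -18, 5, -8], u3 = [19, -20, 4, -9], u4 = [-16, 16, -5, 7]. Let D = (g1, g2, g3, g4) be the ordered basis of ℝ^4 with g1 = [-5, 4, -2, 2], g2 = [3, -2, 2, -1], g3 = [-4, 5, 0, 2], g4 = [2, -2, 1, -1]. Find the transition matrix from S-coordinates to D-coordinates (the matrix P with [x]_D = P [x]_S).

[[0, -2, -2, 0], [0, 1, -1, -2], [0, -2, -2, 2], [-2, -1, 2, -1]]

Column j of P is [uj]_D, since P maps S-coordinates to D-coordinates.
Expressing u1 in D: u1 = 0·g1 + 0·g2 + 0·g3 - 2g4, so column 1 of P is [0, 0, 0, -2].
Doing the same for each uj gives P = [[0, -2, -2, 0], [0, 1, -1, -2], [0, -2, -2, 2], [-2, -1, 2, -1]].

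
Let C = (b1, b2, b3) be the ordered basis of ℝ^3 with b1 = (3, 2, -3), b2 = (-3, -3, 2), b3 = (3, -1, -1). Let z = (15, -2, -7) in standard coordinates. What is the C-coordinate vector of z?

(1, 0, 4)

We seek scalars with c_1 b1 + ... + c_3 b3 = z; equivalently solve M c = z where the columns of M are b1, ..., b3.
Gaussian elimination on [M | z] yields c = (1, 0, 4).
Check: b1 + 0·b2 + 4b3 = (15, -2, -7).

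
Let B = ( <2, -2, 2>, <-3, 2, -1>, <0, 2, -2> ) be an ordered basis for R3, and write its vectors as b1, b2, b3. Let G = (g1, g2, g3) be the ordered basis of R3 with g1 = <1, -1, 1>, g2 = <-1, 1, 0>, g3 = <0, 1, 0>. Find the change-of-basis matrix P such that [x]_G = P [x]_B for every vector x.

[[2, -1, -2], [0, 2, -2], [0, -1, 2]]

Take x = bj: its B-coordinates are the j-th standard unit vector, so P e_j — column j of P — equals [bj]_G.
b1 = 2g1 + 0·g2 + 0·g3, giving column 1 = <2, 0, 0>; repeating for each j gives P = [[2, -1, -2], [0, 2, -2], [0, -1, 2]].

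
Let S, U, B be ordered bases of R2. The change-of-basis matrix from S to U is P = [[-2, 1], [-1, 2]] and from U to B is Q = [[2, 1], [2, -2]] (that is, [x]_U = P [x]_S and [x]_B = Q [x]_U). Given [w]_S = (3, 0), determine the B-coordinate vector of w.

First [w]_U = P [w]_S = (-6, -3).
Then [w]_B = Q [w]_U = (-15, -6).

(-15, -6)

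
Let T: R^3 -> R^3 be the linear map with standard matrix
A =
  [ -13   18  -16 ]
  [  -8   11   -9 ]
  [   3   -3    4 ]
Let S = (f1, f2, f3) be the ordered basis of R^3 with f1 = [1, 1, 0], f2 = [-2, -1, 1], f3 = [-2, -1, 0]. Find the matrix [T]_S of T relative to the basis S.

[[1, 0, 2], [0, 1, -3], [-2, 3, 0]]

Let P have columns f1, ..., f3. Then [T]_S = P^(-1) A P.
Here det P = -1, so P^(-1) is integer; computing A P first and then P^(-1)(A P) gives [[1, 0, 2], [0, 1, -3], [-2, 3, 0]].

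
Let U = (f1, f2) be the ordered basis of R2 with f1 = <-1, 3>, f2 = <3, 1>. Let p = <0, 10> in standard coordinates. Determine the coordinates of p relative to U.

[p]_U is the unique c with M c = p, where M has columns f1, f2.
System: -c_1 + 3c_2 = 0, 3c_1 + c_2 = 10; solving gives c_1 = 3, c_2 = 1.
Check: 3f1 + f2 = <0, 10>.

<3, 1>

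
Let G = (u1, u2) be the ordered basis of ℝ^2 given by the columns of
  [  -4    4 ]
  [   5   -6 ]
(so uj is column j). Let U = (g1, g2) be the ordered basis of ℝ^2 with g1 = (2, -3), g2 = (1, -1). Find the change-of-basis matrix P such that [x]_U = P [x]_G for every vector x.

[[-1, 2], [-2, 0]]

Column j of P is [uj]_U, since P maps G-coordinates to U-coordinates.
Expressing u1 in U: u1 = -g1 - 2g2, so column 1 of P is (-1, -2).
Doing the same for each uj gives P = [[-1, 2], [-2, 0]].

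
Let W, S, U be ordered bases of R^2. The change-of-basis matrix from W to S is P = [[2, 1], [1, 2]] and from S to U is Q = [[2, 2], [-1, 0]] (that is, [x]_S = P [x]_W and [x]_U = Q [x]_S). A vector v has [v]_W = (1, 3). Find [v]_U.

(24, -5)

First [v]_S = P [v]_W = (5, 7).
Then [v]_U = Q [v]_S = (24, -5).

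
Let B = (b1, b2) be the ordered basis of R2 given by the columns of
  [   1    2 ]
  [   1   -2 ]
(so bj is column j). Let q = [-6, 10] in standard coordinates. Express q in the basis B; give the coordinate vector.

[2, -4]

Write q = c_1 b1 + c_2 b2 and solve for the c_i.
System: c_1 + 2c_2 = -6, c_1 - 2c_2 = 10; solving gives c_1 = 2, c_2 = -4.
Check: 2b1 - 4b2 = [-6, 10].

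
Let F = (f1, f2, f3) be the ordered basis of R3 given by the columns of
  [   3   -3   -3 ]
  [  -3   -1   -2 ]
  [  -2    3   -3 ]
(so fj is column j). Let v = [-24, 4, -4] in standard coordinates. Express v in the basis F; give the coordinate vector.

[-4, 0, 4]

Write v = c_1 f1 + ... + c_3 f3 and solve for the c_i.
Solving this 3x3 system gives c = (-4, 0, 4).
Check: -4f1 + 0·f2 + 4f3 = [-24, 4, -4].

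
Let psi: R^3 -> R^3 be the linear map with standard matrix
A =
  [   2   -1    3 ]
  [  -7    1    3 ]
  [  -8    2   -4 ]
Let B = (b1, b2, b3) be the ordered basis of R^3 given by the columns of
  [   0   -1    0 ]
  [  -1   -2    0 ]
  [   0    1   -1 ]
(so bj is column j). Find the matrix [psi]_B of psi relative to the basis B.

[[3, -2, -3], [-1, -3, 3], [1, -3, -1]]

Let P have columns b1, ..., b3. Then [psi]_B = P^(-1) A P.
Here det P = 1, so P^(-1) is integer; computing A P first and then P^(-1)(A P) gives [[3, -2, -3], [-1, -3, 3], [1, -3, -1]].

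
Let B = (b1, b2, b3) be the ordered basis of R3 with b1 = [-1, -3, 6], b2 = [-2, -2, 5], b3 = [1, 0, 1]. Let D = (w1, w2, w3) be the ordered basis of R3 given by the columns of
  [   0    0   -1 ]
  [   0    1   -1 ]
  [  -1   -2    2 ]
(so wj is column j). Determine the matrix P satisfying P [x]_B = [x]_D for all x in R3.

Column j of P is [bj]_D, since P maps B-coordinates to D-coordinates.
Expressing b1 in D: b1 = 0·w1 - 2w2 + w3, so column 1 of P is [0, -2, 1].
Doing the same for each bj gives P = [[0, -1, -1], [-2, 0, -1], [1, 2, -1]].

[[0, -1, -1], [-2, 0, -1], [1, 2, -1]]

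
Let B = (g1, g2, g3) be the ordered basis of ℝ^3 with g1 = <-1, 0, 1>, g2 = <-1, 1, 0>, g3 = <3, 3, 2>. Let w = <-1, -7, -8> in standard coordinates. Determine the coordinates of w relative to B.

We seek scalars with c_1 g1 + ... + c_3 g3 = w; equivalently solve M c = w where the columns of M are g1, ..., g3.
Row-reducing the augmented matrix [M | w] gives c = (-4, -1, -2).
Check: -4g1 - g2 - 2g3 = <-1, -7, -8>.

<-4, -1, -2>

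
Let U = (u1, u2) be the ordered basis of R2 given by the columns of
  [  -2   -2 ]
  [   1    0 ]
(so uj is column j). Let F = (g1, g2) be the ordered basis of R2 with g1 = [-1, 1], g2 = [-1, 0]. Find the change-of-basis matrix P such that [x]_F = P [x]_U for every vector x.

Let M have columns uj and N have columns gj. Then for every x, N [x]_F = x = M [x]_U, so P = N^(-1) M.
Since det N = 1, N^(-1) has integer entries; multiplying gives P = [[1, 0], [1, 2]].

[[1, 0], [1, 2]]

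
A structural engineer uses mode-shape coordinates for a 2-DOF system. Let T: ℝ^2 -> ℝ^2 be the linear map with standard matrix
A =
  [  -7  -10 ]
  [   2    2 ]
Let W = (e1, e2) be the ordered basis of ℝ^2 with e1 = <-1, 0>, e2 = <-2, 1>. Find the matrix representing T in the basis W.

[[-3, 0], [-2, -2]]

The j-th column of [T]_W is [T(ej)]_W.
T(e1) = A e1 = <7, -2> = -3e1 - 2e2, so column 1 is <-3, -2>.
Repeating for e2 and assembling the columns gives [[-3, 0], [-2, -2]].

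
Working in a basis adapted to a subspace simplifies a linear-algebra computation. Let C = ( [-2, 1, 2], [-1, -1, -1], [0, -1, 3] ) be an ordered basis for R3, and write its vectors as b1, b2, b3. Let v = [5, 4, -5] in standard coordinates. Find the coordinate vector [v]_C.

[-1, -3, -2]

Write v = c_1 b1 + ... + c_3 b3 and solve for the c_i.
Row-reducing the augmented matrix [M | v] gives c = (-1, -3, -2).
Check: -b1 - 3b2 - 2b3 = [5, 4, -5].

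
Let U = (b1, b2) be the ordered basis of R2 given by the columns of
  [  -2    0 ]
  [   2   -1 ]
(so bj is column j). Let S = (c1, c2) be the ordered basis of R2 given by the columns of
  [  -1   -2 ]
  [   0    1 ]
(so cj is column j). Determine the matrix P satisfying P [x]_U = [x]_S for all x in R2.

Column j of P is [bj]_S, since P maps U-coordinates to S-coordinates.
Expressing b1 in S: b1 = -2c1 + 2c2, so column 1 of P is <-2, 2>.
Doing the same for each bj gives P = [[-2, 2], [2, -1]].

[[-2, 2], [2, -1]]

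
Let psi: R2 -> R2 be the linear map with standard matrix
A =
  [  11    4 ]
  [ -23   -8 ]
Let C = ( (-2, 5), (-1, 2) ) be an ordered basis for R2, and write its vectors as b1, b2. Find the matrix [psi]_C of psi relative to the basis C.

[[2, 1], [-2, 1]]

Let P have columns b1, b2. Then [psi]_C = P^(-1) A P.
Here det P = 1, so P^(-1) is integer; computing A P first and then P^(-1)(A P) gives [[2, 1], [-2, 1]].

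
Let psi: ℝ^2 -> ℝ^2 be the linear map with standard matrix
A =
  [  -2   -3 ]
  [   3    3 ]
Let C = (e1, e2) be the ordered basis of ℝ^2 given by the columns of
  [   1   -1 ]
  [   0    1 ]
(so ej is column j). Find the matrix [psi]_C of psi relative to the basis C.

[[1, -1], [3, 0]]

The j-th column of [psi]_C is [psi(ej)]_C.
psi(e1) = A e1 = <-2, 3> = e1 + 3e2, so column 1 is <1, 3>.
Repeating for e2 and assembling the columns gives [[1, -1], [3, 0]].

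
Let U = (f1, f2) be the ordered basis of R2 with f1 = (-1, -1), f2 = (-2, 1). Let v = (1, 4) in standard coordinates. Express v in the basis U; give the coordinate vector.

(-3, 1)

We seek scalars with c_1 f1 + c_2 f2 = v; equivalently solve M c = v where the columns of M are f1, f2.
System: -c_1 - 2c_2 = 1, -c_1 + c_2 = 4; solving gives c_1 = -3, c_2 = 1.
Check: -3f1 + f2 = (1, 4).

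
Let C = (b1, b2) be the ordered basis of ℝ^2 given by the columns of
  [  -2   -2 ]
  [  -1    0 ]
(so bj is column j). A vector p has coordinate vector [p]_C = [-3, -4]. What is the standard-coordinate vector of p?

[14, 3]

p = M [p]_C, where M has columns b1, b2.
Carrying out the matrix-vector product, p = [14, 3].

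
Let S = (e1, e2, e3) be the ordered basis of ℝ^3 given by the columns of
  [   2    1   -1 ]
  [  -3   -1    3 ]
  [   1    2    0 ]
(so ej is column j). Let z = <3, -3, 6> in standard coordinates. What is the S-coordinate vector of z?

<0, 3, 0>

[z]_S is the unique c with M c = z, where M has columns e1, ..., e3.
Gaussian elimination on [M | z] yields c = (0, 3, 0).
Check: 0·e1 + 3e2 + 0·e3 = <3, -3, 6>.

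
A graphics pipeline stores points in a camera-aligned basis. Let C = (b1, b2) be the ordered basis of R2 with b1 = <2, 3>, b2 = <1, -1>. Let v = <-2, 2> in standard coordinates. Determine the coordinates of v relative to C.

[v]_C is the unique c with M c = v, where M has columns b1, b2.
System: 2c_1 + c_2 = -2, 3c_1 - c_2 = 2; solving gives c_1 = 0, c_2 = -2.
Check: 0·b1 - 2b2 = <-2, 2>.

<0, -2>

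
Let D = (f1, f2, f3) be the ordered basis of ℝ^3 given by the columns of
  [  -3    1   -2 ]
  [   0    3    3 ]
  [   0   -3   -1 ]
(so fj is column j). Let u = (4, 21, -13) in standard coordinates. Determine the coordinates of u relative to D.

We seek scalars with c_1 f1 + ... + c_3 f3 = u; equivalently solve M c = u where the columns of M are f1, ..., f3.
Gaussian elimination on [M | u] yields c = (-3, 3, 4).
Check: -3f1 + 3f2 + 4f3 = (4, 21, -13).

(-3, 3, 4)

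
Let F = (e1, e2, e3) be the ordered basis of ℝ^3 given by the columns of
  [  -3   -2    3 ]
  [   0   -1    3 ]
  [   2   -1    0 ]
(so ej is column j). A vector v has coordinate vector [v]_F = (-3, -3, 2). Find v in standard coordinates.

(21, 9, -3)

By definition v = -3e1 - 3e2 + 2e3.
Summing componentwise gives (21, 9, -3).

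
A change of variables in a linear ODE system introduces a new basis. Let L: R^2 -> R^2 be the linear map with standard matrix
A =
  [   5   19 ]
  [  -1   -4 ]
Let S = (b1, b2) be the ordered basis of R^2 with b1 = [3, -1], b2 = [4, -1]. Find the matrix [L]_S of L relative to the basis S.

Let P have columns b1, b2. Then [L]_S = P^(-1) A P.
Here det P = 1, so P^(-1) is integer; computing A P first and then P^(-1)(A P) gives [[0, -1], [-1, 1]].

[[0, -1], [-1, 1]]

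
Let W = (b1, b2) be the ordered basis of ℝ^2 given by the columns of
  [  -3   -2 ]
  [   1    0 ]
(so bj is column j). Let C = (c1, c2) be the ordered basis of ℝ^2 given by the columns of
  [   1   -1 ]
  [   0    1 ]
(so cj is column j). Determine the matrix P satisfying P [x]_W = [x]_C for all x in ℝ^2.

Let M have columns bj and N have columns cj. Then for every x, N [x]_C = x = M [x]_W, so P = N^(-1) M.
Since det N = 1, N^(-1) has integer entries; multiplying gives P = [[-2, -2], [1, 0]].

[[-2, -2], [1, 0]]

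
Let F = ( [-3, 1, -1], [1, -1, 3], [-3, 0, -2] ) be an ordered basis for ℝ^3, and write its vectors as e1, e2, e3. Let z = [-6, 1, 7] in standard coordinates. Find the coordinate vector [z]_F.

[4, 3, -1]

[z]_F is the unique c with M c = z, where M has columns e1, ..., e3.
Solving this 3x3 system gives c = (4, 3, -1).
Check: 4e1 + 3e2 - e3 = [-6, 1, 7].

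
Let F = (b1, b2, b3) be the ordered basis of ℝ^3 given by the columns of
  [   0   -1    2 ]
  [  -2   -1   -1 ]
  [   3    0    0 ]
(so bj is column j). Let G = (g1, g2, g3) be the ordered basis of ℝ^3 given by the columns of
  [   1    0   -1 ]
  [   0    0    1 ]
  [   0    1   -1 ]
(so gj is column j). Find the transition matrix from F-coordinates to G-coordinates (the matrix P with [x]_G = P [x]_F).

[[-2, -2, 1], [1, -1, -1], [-2, -1, -1]]

Column j of P is [bj]_G, since P maps F-coordinates to G-coordinates.
Expressing b1 in G: b1 = -2g1 + g2 - 2g3, so column 1 of P is [-2, 1, -2].
Doing the same for each bj gives P = [[-2, -2, 1], [1, -1, -1], [-2, -1, -1]].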